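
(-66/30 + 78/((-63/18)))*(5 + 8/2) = -7713/35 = -220.37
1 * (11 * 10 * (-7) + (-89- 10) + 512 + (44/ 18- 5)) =-3236/ 9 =-359.56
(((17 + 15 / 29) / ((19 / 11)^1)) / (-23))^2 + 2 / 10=316733649 / 803024645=0.39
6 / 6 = 1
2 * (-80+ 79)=-2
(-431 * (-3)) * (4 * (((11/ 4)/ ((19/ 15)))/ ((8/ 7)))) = 9825.10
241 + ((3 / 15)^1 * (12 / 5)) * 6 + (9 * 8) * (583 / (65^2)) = 1072369 / 4225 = 253.82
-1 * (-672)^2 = -451584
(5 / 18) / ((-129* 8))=-5 / 18576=-0.00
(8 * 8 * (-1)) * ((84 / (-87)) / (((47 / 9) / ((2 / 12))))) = 2688 / 1363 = 1.97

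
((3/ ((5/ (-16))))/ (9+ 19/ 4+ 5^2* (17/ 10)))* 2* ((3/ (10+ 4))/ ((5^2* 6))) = -32/ 65625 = -0.00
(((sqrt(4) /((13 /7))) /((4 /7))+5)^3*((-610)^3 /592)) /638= -162726622694875 /829798112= -196103.87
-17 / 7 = -2.43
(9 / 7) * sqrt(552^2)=4968 / 7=709.71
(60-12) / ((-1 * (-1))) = 48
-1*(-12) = 12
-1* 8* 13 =-104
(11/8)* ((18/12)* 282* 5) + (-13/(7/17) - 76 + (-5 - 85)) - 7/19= 2883637/1064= 2710.19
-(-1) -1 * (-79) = 80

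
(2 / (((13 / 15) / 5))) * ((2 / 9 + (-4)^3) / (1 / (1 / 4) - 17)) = 28700 / 507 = 56.61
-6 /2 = -3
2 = 2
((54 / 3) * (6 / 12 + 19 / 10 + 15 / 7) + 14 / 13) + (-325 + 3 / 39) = -110144 / 455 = -242.07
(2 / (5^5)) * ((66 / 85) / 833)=132 / 221265625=0.00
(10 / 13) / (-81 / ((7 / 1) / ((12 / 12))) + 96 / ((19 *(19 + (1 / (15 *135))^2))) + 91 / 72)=-53291723184 / 695675228911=-0.08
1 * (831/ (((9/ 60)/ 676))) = 3745040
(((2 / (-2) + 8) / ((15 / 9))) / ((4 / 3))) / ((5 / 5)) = 63 / 20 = 3.15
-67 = -67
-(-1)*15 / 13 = 15 / 13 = 1.15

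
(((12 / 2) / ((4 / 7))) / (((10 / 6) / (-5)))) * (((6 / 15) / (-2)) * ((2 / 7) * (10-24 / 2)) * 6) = -108 / 5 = -21.60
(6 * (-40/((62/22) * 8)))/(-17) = 330/527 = 0.63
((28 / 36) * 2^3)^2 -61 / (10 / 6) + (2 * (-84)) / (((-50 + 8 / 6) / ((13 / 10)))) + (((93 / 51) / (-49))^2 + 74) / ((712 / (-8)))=10539077602864 / 1825819717365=5.77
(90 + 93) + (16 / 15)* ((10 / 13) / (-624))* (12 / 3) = 278335 / 1521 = 182.99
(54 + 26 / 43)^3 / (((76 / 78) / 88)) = 22213222217472 / 1510633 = 14704578.95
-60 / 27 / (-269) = 20 / 2421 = 0.01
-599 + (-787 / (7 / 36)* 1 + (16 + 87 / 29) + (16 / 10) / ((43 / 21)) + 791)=-5772649 / 1505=-3835.65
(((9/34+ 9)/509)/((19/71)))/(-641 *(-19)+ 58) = 7455/1341232306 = 0.00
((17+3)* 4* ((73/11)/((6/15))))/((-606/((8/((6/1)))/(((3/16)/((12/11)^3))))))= -29900800/1478741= -20.22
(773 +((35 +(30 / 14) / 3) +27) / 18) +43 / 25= 2451343 / 3150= 778.20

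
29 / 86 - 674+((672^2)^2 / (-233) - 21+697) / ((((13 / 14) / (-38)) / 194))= 1810041657833989509 / 260494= 6948496540549.84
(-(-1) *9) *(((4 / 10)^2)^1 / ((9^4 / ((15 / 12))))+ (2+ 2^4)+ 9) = 243.00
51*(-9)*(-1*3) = 1377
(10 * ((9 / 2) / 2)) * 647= 29115 / 2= 14557.50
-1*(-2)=2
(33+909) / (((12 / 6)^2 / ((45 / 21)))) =7065 / 14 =504.64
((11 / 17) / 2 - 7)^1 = -227 / 34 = -6.68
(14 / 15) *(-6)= -28 / 5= -5.60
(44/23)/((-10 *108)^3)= -11/7243344000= -0.00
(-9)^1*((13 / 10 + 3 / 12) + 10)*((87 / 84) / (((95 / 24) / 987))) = -25503093 / 950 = -26845.36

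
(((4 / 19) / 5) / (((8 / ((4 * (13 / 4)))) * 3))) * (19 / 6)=13 / 180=0.07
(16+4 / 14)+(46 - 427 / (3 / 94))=-279658 / 21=-13317.05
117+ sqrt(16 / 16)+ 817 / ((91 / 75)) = 72013 / 91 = 791.35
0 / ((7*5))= 0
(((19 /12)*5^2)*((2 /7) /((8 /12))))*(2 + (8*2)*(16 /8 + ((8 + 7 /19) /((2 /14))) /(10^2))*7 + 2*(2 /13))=901291 /182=4952.15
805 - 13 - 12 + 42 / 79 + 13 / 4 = 783.78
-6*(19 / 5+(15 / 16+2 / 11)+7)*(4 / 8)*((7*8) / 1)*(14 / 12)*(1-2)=513961 / 220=2336.19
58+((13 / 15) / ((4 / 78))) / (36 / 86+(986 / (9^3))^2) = 33656794027 / 513703660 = 65.52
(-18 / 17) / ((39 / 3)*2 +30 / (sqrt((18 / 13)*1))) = -18 / 17 +45*sqrt(26) / 221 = -0.02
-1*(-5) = 5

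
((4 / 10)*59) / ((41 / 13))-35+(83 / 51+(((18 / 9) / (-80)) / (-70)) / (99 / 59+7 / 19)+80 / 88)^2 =-11223471913310787678199 / 532368645247232640000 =-21.08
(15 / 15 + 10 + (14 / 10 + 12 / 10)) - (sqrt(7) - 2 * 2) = 88 / 5 - sqrt(7) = 14.95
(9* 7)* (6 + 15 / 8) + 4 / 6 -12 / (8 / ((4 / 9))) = 3969 / 8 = 496.12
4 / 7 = 0.57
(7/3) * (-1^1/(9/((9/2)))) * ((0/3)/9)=0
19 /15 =1.27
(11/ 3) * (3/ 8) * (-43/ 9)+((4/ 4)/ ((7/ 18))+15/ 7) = -1.86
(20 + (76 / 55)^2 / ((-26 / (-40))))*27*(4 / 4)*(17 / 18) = 4600302 / 7865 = 584.91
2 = 2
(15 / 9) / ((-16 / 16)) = -5 / 3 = -1.67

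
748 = 748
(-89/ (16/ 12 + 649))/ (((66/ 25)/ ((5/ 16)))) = -11125/ 686752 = -0.02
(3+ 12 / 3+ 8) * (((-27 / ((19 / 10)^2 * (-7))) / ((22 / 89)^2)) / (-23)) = -80200125 / 7032641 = -11.40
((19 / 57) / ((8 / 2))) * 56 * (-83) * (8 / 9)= -9296 / 27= -344.30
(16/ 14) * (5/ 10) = 4/ 7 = 0.57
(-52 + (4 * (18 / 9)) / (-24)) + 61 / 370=-57907 / 1110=-52.17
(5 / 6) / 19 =5 / 114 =0.04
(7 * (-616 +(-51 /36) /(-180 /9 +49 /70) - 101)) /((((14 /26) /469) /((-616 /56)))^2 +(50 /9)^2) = -14403456875636829 /88582716396266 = -162.60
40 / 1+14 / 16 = 327 / 8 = 40.88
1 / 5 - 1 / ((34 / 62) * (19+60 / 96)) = 1429 / 13345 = 0.11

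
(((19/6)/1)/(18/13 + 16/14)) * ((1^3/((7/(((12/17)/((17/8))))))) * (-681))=-1345656/33235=-40.49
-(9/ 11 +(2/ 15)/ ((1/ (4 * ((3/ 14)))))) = -359/ 385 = -0.93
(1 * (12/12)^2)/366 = 1/366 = 0.00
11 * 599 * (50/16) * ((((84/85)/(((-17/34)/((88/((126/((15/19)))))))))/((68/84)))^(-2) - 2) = -1185005398825/39739392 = -29819.41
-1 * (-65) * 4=260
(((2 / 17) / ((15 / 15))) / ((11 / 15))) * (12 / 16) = 45 / 374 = 0.12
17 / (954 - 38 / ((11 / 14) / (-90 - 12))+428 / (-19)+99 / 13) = 46189 / 15954713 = 0.00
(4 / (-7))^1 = -4 / 7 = -0.57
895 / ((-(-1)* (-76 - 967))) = -895 / 1043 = -0.86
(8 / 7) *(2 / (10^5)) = 1 / 43750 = 0.00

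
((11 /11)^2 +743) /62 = 12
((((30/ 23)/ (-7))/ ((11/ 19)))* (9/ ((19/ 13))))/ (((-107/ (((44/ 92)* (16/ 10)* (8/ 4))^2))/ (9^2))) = 160123392/ 45565415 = 3.51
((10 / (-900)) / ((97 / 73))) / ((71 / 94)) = -3431 / 309915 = -0.01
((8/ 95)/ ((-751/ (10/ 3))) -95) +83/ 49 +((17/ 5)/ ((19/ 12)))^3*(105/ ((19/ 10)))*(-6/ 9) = -32954561161484/ 71935237185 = -458.11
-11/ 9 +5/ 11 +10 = 914/ 99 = 9.23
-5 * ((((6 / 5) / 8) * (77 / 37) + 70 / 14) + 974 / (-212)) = -28153 / 7844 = -3.59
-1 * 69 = -69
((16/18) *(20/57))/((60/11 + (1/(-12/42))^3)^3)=-109035520/18318611710341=-0.00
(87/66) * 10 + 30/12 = 15.68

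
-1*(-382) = 382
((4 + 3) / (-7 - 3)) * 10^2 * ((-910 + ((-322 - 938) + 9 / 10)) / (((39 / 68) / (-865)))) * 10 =-89310523400 / 39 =-2290013420.51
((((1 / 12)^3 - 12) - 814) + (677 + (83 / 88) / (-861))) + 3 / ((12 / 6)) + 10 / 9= -798597539 / 5455296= -146.39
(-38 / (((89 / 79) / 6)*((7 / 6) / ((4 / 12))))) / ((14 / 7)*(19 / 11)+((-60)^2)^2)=-0.00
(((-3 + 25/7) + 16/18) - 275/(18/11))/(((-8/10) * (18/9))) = 34985/336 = 104.12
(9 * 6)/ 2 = 27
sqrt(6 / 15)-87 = -87 + sqrt(10) / 5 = -86.37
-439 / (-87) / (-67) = -439 / 5829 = -0.08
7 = 7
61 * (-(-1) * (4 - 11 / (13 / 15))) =-6893 / 13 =-530.23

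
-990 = -990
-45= -45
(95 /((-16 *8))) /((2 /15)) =-1425 /256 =-5.57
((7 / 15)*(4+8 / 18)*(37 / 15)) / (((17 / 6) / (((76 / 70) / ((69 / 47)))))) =1057312 / 791775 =1.34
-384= -384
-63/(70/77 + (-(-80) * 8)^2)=-0.00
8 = 8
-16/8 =-2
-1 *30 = -30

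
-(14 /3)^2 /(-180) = 49 /405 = 0.12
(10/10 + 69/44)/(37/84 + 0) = 2373/407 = 5.83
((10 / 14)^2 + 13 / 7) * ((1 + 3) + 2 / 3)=232 / 21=11.05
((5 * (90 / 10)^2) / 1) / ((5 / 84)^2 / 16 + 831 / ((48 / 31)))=0.75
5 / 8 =0.62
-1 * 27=-27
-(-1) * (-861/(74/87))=-74907/74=-1012.26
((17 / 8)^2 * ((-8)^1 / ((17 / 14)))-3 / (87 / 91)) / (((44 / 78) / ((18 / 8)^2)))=-12051585 / 40832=-295.15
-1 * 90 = -90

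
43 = 43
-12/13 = -0.92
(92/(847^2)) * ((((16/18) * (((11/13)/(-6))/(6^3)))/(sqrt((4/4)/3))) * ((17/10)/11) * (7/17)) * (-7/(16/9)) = 23 * sqrt(3)/1233357840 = 0.00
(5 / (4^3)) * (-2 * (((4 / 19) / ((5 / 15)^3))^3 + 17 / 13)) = -82464295 / 2853344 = -28.90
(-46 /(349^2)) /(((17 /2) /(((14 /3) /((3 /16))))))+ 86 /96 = 266779865 /298168848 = 0.89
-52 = -52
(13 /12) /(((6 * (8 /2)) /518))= 3367 /144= 23.38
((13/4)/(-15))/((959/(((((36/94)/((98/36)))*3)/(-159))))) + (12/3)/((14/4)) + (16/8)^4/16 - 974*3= -1708913271834/585272905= -2919.86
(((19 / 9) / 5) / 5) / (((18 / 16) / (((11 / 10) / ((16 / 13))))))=2717 / 40500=0.07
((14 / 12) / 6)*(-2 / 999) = -7 / 17982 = -0.00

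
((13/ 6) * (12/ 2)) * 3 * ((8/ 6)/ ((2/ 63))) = 1638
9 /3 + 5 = 8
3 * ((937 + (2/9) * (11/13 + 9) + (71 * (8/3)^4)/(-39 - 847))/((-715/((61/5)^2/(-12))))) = 1623179051711/33353248500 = 48.67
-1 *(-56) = 56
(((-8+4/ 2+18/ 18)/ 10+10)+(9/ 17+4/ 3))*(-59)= -68381/ 102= -670.40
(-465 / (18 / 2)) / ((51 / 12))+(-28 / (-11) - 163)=-96835 / 561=-172.61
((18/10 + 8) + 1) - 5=29/5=5.80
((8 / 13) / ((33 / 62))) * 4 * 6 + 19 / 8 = 34461 / 1144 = 30.12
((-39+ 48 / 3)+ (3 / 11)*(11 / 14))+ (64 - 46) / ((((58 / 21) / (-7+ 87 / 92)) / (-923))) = 679743307 / 18676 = 36396.62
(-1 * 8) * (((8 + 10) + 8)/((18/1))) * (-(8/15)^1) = 832/135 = 6.16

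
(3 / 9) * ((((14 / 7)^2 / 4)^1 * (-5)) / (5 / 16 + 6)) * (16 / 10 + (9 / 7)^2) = -12752 / 14847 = -0.86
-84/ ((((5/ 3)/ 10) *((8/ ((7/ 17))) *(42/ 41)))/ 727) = -625947/ 34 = -18410.21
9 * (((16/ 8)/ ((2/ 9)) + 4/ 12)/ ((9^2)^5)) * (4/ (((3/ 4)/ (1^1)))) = 448/ 3486784401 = 0.00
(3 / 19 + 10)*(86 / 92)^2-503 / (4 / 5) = -6230352 / 10051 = -619.87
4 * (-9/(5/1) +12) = 204/5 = 40.80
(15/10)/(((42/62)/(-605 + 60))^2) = 285441025/294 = 970887.84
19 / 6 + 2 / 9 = 61 / 18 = 3.39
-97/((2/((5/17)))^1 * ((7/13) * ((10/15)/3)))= -56745/476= -119.21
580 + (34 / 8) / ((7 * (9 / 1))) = 580.07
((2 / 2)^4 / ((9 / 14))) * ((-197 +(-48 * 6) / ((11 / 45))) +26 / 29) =-6137558 / 2871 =-2137.78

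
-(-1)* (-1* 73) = -73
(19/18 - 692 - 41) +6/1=-725.94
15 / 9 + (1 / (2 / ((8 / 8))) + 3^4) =83.17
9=9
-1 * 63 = -63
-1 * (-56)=56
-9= -9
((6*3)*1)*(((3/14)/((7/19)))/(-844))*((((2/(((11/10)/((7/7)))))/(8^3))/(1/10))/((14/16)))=-12825/25475296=-0.00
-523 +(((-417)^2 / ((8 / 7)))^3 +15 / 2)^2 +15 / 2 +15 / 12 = 3252526920167057690079430273164366097 / 262144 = 12407405548732977638547630000000.00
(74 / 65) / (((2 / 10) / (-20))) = -1480 / 13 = -113.85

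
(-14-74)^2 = 7744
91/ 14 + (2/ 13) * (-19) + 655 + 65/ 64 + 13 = 559597/ 832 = 672.59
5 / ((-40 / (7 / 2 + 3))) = -13 / 16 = -0.81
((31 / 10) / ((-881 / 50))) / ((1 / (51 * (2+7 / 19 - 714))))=106883505 / 16739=6385.30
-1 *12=-12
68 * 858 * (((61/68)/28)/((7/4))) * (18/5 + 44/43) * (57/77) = 38511252/10535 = 3655.55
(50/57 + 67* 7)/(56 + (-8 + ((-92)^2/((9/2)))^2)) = 0.00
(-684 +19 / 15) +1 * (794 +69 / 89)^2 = 74970484414 / 118815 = 630985.01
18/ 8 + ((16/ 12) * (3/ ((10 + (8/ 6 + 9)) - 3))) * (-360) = -4203/ 52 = -80.83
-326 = -326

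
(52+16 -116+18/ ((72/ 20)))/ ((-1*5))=43/ 5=8.60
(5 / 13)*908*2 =9080 / 13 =698.46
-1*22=-22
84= 84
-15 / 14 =-1.07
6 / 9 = 2 / 3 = 0.67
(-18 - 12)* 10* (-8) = 2400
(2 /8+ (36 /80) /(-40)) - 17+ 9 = -6209 /800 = -7.76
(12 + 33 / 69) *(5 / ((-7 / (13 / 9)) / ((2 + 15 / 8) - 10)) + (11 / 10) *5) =10619 / 72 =147.49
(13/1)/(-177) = -13/177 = -0.07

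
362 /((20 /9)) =1629 /10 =162.90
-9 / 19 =-0.47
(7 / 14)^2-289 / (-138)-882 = -242785 / 276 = -879.66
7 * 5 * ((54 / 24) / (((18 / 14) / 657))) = 160965 / 4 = 40241.25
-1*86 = -86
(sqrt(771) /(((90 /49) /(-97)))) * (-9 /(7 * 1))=1885.37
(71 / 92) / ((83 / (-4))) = -71 / 1909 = -0.04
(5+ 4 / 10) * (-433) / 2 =-11691 / 10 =-1169.10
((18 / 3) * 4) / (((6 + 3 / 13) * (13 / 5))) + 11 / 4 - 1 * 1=349 / 108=3.23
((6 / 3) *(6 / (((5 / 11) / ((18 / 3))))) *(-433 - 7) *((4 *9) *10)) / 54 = -464640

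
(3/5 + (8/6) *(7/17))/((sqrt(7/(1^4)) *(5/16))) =4688 *sqrt(7)/8925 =1.39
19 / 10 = 1.90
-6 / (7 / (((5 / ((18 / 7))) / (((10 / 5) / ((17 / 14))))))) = -85 / 84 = -1.01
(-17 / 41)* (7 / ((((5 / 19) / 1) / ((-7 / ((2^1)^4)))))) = 15827 / 3280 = 4.83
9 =9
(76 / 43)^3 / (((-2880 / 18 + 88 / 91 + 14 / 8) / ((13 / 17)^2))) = -27004047616 / 1315486169273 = -0.02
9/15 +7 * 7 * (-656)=-160717/5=-32143.40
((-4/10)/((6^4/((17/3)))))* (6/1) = -17/1620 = -0.01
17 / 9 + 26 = 251 / 9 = 27.89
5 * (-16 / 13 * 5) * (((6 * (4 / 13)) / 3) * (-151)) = 483200 / 169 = 2859.17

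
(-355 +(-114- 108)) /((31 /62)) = -1154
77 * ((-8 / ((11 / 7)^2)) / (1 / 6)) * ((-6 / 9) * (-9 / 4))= -24696 / 11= -2245.09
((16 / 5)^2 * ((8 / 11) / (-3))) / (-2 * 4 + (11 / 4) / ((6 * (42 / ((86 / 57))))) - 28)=19611648 / 284277125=0.07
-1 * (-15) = 15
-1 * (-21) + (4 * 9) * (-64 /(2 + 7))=-235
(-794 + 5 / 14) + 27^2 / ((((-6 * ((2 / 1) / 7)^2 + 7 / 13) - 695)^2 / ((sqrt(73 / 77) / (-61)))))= -11111 / 14 - 42257943 * sqrt(5621) / 131495282107376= -793.64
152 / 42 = 76 / 21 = 3.62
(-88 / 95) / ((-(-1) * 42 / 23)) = -1012 / 1995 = -0.51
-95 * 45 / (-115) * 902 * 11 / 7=8483310 / 161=52691.37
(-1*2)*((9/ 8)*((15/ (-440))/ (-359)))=-27/ 126368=-0.00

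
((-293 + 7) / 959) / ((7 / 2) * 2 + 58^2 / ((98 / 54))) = -2002 / 12490427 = -0.00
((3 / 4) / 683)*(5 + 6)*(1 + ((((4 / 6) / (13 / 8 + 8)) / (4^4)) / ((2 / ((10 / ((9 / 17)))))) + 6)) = 232933 / 2753856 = 0.08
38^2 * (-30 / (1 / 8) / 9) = -115520 / 3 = -38506.67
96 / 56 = 12 / 7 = 1.71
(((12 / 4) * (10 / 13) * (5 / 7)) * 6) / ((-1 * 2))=-450 / 91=-4.95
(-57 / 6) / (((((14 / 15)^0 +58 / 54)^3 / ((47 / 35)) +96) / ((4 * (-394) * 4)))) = 3462653043 / 5934766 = 583.45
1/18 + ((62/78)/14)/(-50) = 4457/81900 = 0.05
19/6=3.17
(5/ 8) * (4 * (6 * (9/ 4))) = 33.75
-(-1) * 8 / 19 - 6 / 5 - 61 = -5869 / 95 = -61.78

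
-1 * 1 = -1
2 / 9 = 0.22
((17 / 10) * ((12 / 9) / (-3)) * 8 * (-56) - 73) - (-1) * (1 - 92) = 7852 / 45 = 174.49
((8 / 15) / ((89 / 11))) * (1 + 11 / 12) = 506 / 4005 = 0.13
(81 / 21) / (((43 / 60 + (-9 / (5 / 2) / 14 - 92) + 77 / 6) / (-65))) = 11700 / 3673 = 3.19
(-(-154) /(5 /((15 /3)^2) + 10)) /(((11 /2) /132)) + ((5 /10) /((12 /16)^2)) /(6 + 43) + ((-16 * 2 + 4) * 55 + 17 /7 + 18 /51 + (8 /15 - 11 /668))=-29405213219 /25039980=-1174.33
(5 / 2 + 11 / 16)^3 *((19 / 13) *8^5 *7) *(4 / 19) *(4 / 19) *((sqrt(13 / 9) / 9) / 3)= 4402048 *sqrt(13) / 741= 21419.45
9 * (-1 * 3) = -27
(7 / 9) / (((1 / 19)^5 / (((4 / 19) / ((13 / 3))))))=3648988 / 39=93563.79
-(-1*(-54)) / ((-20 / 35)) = 189 / 2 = 94.50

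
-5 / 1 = -5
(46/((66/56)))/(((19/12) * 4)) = 1288/209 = 6.16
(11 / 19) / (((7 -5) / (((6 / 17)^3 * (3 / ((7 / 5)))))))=17820 / 653429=0.03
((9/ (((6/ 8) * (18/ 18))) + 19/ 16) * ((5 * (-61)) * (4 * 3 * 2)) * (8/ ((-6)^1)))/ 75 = 25742/ 15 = 1716.13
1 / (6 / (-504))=-84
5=5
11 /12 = 0.92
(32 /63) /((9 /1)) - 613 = -347539 /567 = -612.94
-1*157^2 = -24649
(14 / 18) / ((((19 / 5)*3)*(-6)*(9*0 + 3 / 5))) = -175 / 9234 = -0.02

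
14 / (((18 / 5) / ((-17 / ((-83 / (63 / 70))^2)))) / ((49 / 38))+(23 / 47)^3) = -10897054434 / 1087068487441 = -0.01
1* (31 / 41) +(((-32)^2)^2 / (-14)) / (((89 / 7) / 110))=-2364536121 / 3649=-647995.65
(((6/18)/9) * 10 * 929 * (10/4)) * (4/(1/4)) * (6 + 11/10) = 2638360/27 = 97717.04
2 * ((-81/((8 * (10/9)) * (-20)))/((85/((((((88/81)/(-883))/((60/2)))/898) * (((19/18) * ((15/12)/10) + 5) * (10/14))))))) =-8129/4529239008000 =-0.00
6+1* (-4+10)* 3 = 24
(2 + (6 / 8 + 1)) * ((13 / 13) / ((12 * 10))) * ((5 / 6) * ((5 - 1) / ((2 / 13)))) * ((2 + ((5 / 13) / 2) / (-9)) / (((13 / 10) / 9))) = 11575 / 1248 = 9.27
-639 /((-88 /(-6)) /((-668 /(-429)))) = -106713 /1573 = -67.84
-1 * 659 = -659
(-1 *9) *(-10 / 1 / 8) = 45 / 4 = 11.25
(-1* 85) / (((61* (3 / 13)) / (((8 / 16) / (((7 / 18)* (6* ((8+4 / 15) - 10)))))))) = 1275 / 1708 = 0.75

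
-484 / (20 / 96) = -11616 / 5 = -2323.20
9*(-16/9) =-16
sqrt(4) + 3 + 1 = 6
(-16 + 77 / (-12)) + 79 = 679 / 12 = 56.58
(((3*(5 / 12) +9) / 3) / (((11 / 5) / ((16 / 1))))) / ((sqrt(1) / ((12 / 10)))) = 328 / 11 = 29.82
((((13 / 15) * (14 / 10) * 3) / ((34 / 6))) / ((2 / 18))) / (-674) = -2457 / 286450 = -0.01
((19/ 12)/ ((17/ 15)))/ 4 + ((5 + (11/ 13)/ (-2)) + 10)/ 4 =14121/ 3536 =3.99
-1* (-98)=98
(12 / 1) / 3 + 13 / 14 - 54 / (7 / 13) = -1335 / 14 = -95.36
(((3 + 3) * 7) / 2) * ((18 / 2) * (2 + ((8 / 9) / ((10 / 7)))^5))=395.63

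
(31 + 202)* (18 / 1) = 4194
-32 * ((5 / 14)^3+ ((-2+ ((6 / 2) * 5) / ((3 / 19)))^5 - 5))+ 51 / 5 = -222620278007.26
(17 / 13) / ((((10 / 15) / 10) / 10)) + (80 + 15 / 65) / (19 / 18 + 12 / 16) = 203298 / 845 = 240.59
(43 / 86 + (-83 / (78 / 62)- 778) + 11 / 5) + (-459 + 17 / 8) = -2025113 / 1560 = -1298.15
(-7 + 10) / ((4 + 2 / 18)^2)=243 / 1369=0.18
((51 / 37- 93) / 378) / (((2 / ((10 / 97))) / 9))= -2825 / 25123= -0.11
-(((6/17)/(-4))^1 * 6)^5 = 59049/1419857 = 0.04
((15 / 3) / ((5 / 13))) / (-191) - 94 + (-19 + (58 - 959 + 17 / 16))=-3095745 / 3056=-1013.01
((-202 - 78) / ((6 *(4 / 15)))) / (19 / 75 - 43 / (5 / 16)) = 1.27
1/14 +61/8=431/56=7.70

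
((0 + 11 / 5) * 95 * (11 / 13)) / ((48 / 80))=11495 / 39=294.74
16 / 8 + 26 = 28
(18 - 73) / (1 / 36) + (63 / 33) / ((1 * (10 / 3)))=-217737 / 110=-1979.43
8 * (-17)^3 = -39304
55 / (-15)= -11 / 3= -3.67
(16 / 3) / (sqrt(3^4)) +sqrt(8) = 16 / 27 +2 * sqrt(2) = 3.42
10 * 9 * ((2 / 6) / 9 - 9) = -2420 / 3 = -806.67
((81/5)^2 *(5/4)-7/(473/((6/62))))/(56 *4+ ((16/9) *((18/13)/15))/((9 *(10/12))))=56279060955/38432544128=1.46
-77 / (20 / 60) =-231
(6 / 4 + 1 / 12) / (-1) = -19 / 12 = -1.58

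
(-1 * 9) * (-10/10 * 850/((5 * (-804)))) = -255/134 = -1.90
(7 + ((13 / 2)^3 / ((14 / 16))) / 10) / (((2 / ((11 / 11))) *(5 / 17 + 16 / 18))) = 411111 / 25340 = 16.22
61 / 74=0.82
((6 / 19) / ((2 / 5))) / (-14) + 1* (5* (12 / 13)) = 15765 / 3458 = 4.56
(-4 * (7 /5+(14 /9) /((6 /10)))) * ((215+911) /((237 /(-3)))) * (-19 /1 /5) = -864.99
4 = 4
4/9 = 0.44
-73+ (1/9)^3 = -53216/729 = -73.00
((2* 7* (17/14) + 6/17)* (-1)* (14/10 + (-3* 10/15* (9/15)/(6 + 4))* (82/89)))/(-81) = 169271/612765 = 0.28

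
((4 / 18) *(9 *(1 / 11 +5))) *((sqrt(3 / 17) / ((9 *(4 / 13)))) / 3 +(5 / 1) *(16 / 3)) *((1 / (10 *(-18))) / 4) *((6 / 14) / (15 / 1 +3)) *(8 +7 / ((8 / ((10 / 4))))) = -163 / 1782-2119 *sqrt(51) / 87246720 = -0.09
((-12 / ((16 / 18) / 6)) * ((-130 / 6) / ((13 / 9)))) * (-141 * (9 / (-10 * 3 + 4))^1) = 1541835 / 26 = 59301.35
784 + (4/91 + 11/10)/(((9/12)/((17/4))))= 719339/910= 790.48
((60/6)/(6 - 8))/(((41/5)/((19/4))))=-475/164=-2.90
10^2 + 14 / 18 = 907 / 9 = 100.78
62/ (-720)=-31/ 360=-0.09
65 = 65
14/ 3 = 4.67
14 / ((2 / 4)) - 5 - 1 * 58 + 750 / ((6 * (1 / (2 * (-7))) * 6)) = -980 / 3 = -326.67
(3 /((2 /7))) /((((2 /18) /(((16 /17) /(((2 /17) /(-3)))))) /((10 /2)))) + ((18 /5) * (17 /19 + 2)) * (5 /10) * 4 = -215064 /19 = -11319.16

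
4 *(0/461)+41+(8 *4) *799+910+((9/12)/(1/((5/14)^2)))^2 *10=8150059357/307328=26519.09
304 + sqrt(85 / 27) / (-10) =303.82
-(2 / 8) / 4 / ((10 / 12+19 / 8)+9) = -0.01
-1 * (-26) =26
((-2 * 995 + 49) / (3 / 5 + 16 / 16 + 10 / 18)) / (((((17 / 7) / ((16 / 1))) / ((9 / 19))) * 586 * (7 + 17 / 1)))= -1834245 / 9179983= -0.20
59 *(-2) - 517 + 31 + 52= -552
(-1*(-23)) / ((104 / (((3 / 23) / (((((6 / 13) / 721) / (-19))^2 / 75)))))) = 60990345325 / 32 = 1905948291.41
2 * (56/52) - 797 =-794.85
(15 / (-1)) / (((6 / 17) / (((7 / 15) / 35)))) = -17 / 30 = -0.57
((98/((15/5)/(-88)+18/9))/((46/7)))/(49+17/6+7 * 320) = 181104/54715229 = 0.00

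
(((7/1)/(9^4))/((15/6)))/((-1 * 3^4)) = -14/2657205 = -0.00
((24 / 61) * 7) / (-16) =-21 / 122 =-0.17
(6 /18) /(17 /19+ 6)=19 /393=0.05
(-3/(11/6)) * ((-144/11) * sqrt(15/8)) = 648 * sqrt(30)/121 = 29.33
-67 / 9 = -7.44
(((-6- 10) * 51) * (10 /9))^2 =7398400 /9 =822044.44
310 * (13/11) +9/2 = 8159/22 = 370.86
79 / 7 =11.29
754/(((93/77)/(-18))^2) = 160936776/961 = 167468.03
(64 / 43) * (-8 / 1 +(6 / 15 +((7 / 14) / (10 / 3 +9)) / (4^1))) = -89864 / 7955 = -11.30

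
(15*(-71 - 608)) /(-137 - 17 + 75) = 10185 /79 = 128.92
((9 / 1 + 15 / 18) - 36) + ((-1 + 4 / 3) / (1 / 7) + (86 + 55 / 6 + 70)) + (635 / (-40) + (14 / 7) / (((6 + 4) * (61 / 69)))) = 920011 / 7320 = 125.68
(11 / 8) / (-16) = -11 / 128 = -0.09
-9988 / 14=-4994 / 7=-713.43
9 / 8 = 1.12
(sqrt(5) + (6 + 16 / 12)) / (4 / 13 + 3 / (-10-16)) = 26*sqrt(5) / 5 + 572 / 15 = 49.76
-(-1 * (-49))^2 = -2401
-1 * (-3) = 3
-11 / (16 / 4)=-11 / 4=-2.75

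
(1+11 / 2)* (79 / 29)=1027 / 58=17.71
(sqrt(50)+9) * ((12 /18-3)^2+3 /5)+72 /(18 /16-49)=272 * sqrt(2) /9+101296 /1915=95.64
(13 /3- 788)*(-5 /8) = 11755 /24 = 489.79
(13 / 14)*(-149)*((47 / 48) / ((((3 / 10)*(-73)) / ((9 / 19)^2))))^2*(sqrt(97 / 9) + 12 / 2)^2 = -1.20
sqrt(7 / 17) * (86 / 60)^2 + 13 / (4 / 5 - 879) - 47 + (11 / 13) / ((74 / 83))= -194588221 / 4224142 + 1849 * sqrt(119) / 15300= -44.75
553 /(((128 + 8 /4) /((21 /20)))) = 11613 /2600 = 4.47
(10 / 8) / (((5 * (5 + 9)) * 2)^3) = 1 / 2195200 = 0.00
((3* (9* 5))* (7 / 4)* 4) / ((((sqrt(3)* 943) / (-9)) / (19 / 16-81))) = 415.60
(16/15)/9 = 16/135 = 0.12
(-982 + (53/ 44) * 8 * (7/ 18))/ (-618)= 96847/ 61182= 1.58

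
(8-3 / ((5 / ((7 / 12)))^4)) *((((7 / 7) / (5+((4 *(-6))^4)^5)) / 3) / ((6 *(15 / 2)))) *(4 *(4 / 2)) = 34557599 / 293057177530580007813518878674900000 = 0.00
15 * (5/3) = 25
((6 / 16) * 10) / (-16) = -15 / 64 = -0.23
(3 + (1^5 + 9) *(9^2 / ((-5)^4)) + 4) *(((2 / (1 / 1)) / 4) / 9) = 1037 / 2250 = 0.46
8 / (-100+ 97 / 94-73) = -752 / 16165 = -0.05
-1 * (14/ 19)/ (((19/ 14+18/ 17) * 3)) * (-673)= 2242436/ 32775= 68.42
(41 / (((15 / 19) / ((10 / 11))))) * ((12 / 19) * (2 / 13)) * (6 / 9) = 1312 / 429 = 3.06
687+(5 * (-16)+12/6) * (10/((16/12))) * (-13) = 8292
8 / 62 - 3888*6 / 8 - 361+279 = -2997.87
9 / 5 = 1.80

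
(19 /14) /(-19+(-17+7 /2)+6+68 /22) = -209 /3605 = -0.06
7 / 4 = 1.75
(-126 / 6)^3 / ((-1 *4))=9261 / 4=2315.25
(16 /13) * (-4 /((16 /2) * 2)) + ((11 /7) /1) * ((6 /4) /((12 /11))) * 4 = 1517 /182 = 8.34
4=4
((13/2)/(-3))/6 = -13/36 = -0.36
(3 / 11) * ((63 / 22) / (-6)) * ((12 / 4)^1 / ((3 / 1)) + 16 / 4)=-315 / 484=-0.65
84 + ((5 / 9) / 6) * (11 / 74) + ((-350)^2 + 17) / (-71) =-465741883 / 283716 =-1641.58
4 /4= 1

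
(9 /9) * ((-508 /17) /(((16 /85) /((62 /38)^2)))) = -610235 /1444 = -422.60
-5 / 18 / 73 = -5 / 1314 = -0.00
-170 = -170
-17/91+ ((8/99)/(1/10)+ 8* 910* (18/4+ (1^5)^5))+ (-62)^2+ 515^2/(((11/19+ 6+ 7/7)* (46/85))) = 108549.23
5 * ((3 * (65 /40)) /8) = 195 /64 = 3.05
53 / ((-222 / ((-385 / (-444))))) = -20405 / 98568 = -0.21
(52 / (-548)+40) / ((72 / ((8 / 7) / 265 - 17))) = -2735843 / 290440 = -9.42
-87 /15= -29 /5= -5.80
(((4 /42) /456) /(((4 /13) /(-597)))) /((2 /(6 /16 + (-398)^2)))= -3278336945 /102144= -32095.25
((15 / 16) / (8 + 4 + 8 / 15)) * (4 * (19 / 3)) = 1.89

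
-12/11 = -1.09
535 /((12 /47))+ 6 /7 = 176087 /84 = 2096.27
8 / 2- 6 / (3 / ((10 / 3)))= -8 / 3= -2.67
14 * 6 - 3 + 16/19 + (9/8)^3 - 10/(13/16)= 70.96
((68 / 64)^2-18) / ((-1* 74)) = 4319 / 18944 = 0.23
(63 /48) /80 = 21 /1280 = 0.02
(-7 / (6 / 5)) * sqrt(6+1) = -35 * sqrt(7) / 6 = -15.43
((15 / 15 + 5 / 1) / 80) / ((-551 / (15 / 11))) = -9 / 48488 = -0.00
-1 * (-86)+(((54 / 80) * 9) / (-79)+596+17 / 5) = 2165621 / 3160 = 685.32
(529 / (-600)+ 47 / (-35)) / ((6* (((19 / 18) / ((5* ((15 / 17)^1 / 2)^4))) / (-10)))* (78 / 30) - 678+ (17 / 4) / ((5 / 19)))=2364946875 / 712871381026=0.00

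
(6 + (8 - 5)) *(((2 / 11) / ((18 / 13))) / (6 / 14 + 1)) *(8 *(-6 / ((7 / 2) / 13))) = -8112 / 55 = -147.49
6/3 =2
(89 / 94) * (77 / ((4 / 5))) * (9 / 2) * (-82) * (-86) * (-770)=-209317860675 / 94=-2226785751.86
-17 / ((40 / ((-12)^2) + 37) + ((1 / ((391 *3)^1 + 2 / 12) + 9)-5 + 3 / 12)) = -4307868 / 10523521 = -0.41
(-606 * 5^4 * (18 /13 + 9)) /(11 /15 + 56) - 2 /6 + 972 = -2268657605 /33189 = -68355.71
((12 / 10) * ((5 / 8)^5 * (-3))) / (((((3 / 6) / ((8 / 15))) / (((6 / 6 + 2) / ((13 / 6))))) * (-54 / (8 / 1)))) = 0.08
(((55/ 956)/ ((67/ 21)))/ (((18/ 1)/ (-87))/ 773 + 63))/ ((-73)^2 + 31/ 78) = 67318251/ 1253430758278718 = 0.00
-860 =-860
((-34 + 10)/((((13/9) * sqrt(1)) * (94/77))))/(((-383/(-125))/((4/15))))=-277200/234013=-1.18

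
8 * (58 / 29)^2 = 32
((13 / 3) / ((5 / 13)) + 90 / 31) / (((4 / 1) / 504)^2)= 34868988 / 155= 224961.21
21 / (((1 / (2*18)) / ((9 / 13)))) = 6804 / 13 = 523.38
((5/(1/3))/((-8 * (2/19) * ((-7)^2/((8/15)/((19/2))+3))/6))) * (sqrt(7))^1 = -2613 * sqrt(7)/392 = -17.64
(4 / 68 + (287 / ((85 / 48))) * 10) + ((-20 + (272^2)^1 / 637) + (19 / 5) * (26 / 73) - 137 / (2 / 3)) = 1512.76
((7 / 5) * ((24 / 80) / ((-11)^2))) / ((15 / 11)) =7 / 2750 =0.00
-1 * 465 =-465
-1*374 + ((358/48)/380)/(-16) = -54574259/145920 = -374.00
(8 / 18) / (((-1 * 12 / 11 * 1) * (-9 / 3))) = 11 / 81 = 0.14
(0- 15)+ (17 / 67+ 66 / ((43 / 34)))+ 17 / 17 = 110745 / 2881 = 38.44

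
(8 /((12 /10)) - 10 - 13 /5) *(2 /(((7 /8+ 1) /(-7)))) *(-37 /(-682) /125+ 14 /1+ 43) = 24218686408 /9590625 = 2525.25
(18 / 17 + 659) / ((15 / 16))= 179536 / 255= 704.06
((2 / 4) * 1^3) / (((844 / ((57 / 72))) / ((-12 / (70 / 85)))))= -323 / 47264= -0.01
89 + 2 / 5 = 447 / 5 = 89.40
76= 76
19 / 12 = 1.58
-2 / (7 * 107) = -2 / 749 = -0.00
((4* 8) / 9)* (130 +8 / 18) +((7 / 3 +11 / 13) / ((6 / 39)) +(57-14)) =42725 / 81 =527.47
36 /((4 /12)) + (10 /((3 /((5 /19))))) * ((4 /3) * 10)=20468 /171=119.70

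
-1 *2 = -2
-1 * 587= -587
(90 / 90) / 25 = 1 / 25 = 0.04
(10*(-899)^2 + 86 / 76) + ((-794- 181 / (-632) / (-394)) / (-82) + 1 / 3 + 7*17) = 9406507047093725 / 1163863392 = 8082140.15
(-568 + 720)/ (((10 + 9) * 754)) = 0.01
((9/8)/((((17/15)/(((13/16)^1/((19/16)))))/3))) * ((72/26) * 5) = 18225/646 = 28.21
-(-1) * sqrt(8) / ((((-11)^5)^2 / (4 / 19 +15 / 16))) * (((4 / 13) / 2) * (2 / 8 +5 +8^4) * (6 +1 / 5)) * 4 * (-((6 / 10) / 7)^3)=-958422753 * sqrt(2) / 1098722274810660500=-0.00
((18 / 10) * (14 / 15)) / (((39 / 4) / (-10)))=-112 / 65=-1.72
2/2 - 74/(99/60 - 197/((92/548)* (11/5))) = 3064991/2690551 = 1.14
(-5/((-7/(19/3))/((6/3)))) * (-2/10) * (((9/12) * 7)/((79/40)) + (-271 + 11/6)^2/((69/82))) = -160517730305/1030239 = -155806.30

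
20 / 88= 5 / 22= 0.23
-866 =-866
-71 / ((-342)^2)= -71 / 116964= -0.00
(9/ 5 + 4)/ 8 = 29/ 40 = 0.72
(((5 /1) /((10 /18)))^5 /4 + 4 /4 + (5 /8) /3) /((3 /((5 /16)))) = 1771615 /1152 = 1537.86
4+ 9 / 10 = 49 / 10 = 4.90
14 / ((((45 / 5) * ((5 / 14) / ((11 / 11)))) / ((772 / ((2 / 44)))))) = 3328864 / 45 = 73974.76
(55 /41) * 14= 18.78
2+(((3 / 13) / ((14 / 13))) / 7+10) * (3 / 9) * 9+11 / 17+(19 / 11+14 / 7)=36.47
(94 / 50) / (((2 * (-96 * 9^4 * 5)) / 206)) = -4841 / 78732000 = -0.00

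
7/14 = 0.50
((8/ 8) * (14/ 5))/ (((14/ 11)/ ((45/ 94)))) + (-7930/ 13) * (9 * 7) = -3612321/ 94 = -38428.95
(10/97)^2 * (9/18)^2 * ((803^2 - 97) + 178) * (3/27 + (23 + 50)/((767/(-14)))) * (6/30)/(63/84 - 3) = 108741351800/584552943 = 186.02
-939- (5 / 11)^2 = -113644 / 121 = -939.21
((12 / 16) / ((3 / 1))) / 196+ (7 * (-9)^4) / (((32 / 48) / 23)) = 1242233497 / 784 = 1584481.50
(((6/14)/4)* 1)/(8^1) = 3/224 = 0.01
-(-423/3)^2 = -19881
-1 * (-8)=8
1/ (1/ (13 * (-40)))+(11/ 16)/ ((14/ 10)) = -58185/ 112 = -519.51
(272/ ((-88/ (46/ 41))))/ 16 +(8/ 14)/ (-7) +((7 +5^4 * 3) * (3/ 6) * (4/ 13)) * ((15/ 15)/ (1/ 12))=3992327653/ 1149148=3474.16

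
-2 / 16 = -1 / 8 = -0.12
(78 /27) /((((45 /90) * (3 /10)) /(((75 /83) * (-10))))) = -130000 /747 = -174.03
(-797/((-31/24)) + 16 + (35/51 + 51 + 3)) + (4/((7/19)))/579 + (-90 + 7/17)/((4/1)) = 5684483251/8543724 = 665.34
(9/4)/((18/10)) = 1.25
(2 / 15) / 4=1 / 30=0.03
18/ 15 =6/ 5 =1.20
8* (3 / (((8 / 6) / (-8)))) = -144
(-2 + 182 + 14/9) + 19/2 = 3439/18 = 191.06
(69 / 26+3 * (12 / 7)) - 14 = -1129 / 182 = -6.20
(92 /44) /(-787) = -23 /8657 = -0.00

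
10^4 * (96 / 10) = 96000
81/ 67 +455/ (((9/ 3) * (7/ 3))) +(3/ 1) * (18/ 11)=71.12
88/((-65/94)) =-8272/65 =-127.26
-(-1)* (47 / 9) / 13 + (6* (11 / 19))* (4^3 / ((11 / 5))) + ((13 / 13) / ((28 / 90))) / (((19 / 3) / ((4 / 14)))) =11066912 / 108927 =101.60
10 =10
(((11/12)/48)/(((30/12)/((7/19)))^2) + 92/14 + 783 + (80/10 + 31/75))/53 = 7259430749/482151600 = 15.06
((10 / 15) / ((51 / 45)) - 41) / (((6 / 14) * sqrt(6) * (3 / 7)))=-89.82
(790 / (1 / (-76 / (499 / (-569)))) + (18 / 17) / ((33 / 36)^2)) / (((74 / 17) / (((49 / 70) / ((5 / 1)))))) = 122979658774 / 55850575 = 2201.94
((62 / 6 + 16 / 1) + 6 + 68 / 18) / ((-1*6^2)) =-325 / 324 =-1.00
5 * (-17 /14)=-85 /14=-6.07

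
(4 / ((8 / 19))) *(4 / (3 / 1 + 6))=38 / 9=4.22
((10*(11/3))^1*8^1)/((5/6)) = 352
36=36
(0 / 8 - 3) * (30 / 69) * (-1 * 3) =90 / 23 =3.91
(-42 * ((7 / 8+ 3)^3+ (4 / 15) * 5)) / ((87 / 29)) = -639947 / 768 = -833.26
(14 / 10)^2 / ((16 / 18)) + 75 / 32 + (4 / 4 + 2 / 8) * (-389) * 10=-4857.95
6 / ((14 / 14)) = 6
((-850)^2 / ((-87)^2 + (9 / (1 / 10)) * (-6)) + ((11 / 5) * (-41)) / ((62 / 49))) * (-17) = -535.52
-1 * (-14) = 14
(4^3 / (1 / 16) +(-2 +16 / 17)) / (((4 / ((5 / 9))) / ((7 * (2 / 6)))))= 331.51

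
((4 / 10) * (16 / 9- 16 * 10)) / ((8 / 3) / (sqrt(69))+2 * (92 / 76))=-42937872 / 1613665+2056256 * sqrt(69) / 4840995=-23.08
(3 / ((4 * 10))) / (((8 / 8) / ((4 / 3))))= 1 / 10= 0.10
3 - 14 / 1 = -11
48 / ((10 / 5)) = 24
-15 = -15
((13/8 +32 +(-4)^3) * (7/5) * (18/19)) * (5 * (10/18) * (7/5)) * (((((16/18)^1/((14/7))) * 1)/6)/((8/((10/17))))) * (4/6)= -735/1292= -0.57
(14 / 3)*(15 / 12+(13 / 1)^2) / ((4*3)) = 1589 / 24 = 66.21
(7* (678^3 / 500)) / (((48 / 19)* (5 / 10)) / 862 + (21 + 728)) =4466403975474 / 766696625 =5825.52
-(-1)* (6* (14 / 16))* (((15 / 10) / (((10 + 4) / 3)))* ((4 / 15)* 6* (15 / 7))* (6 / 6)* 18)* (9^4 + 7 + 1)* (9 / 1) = 43099209 / 7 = 6157029.86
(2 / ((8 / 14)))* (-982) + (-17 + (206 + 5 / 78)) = -253339 / 78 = -3247.94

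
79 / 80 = 0.99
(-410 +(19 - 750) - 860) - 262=-2263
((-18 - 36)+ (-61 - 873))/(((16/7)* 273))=-19/12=-1.58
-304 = -304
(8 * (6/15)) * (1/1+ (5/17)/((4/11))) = 492/85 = 5.79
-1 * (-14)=14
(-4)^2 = 16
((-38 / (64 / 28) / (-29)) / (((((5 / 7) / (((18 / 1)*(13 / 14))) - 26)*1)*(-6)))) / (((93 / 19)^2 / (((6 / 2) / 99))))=624169 / 134066834352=0.00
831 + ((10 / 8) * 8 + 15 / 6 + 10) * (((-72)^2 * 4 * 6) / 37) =2830107 / 37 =76489.38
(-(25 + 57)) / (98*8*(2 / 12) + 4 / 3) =-0.62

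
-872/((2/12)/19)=-99408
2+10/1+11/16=203/16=12.69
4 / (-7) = -4 / 7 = -0.57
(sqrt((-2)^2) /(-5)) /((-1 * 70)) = 1 /175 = 0.01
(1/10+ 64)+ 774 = 8381/10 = 838.10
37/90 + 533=48007/90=533.41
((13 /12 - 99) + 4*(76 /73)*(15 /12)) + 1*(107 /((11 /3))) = -612169 /9636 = -63.53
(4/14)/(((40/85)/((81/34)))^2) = 6561/896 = 7.32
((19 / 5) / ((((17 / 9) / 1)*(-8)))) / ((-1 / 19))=3249 / 680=4.78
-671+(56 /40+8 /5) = -668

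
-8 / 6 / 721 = -0.00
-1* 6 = -6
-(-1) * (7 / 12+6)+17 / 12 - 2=6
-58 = -58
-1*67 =-67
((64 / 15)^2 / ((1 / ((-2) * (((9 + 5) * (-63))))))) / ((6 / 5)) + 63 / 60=321139 / 12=26761.58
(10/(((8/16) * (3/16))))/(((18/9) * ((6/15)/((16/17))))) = 6400/51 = 125.49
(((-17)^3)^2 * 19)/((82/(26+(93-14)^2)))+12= 2874132754521/82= 35050399445.38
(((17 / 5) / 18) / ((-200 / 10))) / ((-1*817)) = 17 / 1470600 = 0.00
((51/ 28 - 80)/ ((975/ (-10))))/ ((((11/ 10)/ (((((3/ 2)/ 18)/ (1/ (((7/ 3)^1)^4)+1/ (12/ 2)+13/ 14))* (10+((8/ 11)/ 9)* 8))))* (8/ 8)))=35971439/ 62795304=0.57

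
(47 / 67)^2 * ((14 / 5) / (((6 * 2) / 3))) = 0.34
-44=-44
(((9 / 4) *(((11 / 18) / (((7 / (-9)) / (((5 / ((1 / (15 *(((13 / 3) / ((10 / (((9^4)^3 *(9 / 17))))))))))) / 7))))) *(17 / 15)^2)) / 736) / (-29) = 73854285.73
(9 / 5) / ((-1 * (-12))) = 3 / 20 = 0.15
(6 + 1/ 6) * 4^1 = 24.67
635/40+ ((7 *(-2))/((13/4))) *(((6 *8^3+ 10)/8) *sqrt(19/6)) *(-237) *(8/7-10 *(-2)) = 127/8+ 18017372 *sqrt(114)/13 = 14797930.55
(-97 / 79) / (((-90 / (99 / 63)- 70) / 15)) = 3201 / 22120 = 0.14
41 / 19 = 2.16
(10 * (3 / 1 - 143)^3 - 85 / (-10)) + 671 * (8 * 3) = -27423887.50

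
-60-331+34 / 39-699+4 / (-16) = -169943 / 156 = -1089.38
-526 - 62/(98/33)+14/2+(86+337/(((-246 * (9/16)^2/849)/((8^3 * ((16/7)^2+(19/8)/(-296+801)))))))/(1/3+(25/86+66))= -7756305479091398/52317042015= -148255.81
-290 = -290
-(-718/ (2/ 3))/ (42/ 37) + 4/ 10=66443/ 70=949.19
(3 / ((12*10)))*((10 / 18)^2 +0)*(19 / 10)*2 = 0.03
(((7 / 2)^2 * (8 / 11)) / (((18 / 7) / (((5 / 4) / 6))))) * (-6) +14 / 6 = -791 / 396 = -2.00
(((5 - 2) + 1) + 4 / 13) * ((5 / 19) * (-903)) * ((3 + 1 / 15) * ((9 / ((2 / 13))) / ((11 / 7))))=-24424344 / 209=-116862.89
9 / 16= 0.56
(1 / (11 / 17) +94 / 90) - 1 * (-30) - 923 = -440753 / 495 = -890.41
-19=-19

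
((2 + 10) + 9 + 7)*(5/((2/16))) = 1120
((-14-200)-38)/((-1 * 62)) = 126/31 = 4.06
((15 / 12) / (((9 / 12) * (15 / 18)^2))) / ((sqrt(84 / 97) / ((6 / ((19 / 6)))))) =72 * sqrt(2037) / 665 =4.89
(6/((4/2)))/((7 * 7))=3/49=0.06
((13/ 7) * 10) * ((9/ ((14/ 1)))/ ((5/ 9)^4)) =767637/ 6125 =125.33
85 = 85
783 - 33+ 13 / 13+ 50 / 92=34571 / 46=751.54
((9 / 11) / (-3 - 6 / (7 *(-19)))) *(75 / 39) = -9975 / 18733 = -0.53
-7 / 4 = -1.75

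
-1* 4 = -4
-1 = -1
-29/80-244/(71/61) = -1192779/5680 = -210.00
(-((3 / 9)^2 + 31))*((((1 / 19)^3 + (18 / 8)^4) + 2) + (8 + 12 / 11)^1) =-24823539755 / 21729312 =-1142.40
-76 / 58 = -38 / 29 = -1.31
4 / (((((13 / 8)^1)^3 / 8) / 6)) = 98304 / 2197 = 44.74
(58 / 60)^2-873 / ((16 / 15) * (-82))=3222223 / 295200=10.92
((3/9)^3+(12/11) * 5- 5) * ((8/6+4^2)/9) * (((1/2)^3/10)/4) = 949/320760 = 0.00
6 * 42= 252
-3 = -3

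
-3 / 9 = -1 / 3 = -0.33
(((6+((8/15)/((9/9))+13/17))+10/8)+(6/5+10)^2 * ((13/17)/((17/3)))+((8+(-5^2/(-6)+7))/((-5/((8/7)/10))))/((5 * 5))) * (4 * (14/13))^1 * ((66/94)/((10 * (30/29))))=24643875751/3310856250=7.44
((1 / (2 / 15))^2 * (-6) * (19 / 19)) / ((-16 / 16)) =675 / 2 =337.50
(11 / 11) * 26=26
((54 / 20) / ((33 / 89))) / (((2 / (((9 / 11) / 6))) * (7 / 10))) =2403 / 3388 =0.71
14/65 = 0.22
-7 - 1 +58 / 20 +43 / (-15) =-239 / 30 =-7.97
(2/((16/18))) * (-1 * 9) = -81/4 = -20.25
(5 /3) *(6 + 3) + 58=73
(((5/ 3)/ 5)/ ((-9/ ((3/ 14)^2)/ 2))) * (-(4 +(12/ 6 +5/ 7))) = 0.02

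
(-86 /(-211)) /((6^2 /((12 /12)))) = 0.01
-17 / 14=-1.21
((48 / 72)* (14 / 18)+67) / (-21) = -1823 / 567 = -3.22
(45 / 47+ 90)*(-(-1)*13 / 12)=18525 / 188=98.54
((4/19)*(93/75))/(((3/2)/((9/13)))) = 744/6175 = 0.12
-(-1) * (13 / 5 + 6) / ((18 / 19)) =817 / 90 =9.08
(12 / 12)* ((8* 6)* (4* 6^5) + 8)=1493000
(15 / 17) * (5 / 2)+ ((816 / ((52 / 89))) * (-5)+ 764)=-2747857 / 442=-6216.87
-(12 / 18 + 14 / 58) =-79 / 87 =-0.91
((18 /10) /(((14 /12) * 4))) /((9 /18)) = 27 /35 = 0.77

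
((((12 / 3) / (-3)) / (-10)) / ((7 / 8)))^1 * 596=9536 / 105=90.82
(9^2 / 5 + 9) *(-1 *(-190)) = 4788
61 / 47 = 1.30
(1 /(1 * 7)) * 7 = 1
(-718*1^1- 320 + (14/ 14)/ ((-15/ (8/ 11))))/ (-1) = 171278/ 165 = 1038.05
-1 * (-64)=64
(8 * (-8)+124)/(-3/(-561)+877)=561/8200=0.07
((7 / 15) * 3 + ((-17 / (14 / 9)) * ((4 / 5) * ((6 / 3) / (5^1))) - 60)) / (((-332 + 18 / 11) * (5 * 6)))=119537 / 19078500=0.01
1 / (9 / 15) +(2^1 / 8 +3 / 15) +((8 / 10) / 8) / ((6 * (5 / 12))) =647 / 300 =2.16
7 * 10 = 70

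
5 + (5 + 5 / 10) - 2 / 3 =59 / 6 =9.83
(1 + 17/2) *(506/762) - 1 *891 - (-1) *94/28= -2350519/2667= -881.33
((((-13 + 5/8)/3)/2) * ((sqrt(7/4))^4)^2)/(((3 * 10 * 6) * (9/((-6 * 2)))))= 26411/184320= 0.14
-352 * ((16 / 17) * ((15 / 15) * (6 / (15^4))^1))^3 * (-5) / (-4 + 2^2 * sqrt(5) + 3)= 11534336 / 373022643603515625 + 46137344 * sqrt(5) / 373022643603515625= 0.00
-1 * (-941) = 941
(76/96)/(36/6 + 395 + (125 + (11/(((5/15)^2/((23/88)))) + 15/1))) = 19/13605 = 0.00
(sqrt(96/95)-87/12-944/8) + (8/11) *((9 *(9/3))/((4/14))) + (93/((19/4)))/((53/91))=-1014921/44308 + 4 *sqrt(570)/95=-21.90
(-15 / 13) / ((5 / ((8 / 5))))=-24 / 65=-0.37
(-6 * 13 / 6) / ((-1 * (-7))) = -13 / 7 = -1.86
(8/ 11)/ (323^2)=8/ 1147619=0.00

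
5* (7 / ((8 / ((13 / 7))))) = 65 / 8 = 8.12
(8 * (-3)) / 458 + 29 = 28.95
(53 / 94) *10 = 265 / 47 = 5.64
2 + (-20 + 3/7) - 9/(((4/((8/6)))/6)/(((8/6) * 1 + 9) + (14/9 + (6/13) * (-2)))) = -19561/91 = -214.96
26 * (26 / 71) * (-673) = -454948 / 71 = -6407.72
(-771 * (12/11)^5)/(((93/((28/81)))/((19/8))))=-52502016/4992581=-10.52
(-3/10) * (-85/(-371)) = -0.07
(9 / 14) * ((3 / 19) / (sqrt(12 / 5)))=9 * sqrt(15) / 532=0.07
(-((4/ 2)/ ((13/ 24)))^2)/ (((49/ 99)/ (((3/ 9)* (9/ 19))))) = -684288/ 157339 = -4.35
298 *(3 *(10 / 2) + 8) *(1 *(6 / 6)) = 6854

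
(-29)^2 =841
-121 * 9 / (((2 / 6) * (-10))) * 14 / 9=2541 / 5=508.20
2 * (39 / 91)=6 / 7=0.86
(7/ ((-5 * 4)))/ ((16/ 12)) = -0.26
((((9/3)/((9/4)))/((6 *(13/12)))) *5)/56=0.02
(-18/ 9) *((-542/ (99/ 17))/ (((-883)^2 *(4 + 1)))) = 18428/ 385946055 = 0.00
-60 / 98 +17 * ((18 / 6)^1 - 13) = -8360 / 49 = -170.61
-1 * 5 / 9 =-5 / 9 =-0.56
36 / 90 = 0.40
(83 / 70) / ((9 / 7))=83 / 90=0.92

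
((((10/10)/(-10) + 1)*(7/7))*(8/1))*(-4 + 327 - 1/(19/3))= 220824/95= 2324.46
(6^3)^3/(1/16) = 161243136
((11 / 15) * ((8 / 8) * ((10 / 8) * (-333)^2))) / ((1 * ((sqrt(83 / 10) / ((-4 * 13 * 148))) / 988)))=-772897512816 * sqrt(830) / 83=-268276643163.60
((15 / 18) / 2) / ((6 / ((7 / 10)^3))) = 343 / 14400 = 0.02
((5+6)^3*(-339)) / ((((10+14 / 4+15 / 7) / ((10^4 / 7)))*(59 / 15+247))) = -11280225000 / 68693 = -164212.15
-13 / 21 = -0.62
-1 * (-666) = 666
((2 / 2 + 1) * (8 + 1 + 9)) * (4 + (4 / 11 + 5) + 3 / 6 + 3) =5094 / 11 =463.09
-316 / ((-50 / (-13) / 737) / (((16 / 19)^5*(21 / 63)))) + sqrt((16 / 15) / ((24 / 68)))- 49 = -1596431915473 / 185707425 + 2*sqrt(170) / 15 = -8594.75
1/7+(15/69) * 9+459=461.10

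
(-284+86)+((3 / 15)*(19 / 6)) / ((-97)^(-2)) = 172831 / 30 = 5761.03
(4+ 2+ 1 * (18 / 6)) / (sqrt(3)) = 3 * sqrt(3) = 5.20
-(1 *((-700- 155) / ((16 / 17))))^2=-211266225 / 256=-825258.69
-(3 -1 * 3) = 0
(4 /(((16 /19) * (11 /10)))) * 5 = 475 /22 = 21.59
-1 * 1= -1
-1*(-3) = 3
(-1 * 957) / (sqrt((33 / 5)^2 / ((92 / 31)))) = -290 * sqrt(713) / 31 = -249.79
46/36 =23/18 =1.28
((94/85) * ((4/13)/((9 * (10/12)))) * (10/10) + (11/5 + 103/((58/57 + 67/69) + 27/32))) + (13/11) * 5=321498360934/7221346275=44.52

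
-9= -9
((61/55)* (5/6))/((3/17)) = 1037/198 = 5.24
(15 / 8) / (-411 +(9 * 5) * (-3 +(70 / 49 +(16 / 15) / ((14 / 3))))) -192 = -337927 / 1760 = -192.00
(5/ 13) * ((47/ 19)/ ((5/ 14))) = 2.66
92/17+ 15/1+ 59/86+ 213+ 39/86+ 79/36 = 6230201/26316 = 236.75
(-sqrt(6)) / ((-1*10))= sqrt(6) / 10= 0.24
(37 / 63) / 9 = 37 / 567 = 0.07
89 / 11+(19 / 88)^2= 8.14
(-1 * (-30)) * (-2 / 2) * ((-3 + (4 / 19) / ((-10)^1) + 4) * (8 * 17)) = -75888 / 19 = -3994.11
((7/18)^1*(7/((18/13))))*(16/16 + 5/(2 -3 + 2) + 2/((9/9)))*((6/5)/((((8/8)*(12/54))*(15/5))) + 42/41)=245882/5535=44.42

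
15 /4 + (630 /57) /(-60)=271 /76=3.57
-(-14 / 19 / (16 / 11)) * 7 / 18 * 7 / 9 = 3773 / 24624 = 0.15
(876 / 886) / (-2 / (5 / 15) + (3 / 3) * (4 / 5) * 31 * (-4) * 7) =-1095 / 775693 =-0.00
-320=-320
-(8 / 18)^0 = -1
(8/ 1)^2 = 64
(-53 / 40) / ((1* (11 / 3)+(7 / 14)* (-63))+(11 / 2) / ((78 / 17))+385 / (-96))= 8268 / 191225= 0.04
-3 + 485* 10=4847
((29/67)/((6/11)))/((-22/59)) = -2.13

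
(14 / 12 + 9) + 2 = 73 / 6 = 12.17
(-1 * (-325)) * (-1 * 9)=-2925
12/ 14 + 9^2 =81.86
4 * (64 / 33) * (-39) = -3328 / 11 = -302.55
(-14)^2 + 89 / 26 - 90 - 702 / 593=1668833 / 15418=108.24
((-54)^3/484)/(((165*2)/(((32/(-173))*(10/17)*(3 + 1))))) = 1679616/3914471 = 0.43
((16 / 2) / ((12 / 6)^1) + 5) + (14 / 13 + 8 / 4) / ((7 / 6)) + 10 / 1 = 1969 / 91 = 21.64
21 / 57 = 7 / 19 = 0.37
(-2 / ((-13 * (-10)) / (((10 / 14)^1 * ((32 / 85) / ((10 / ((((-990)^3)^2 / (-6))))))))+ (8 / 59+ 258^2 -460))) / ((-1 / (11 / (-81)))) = -804636203405760000 / 195835101642955399588727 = -0.00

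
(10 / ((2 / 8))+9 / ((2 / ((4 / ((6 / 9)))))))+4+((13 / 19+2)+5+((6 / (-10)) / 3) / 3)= 22406 / 285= 78.62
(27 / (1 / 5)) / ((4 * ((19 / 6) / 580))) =117450 / 19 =6181.58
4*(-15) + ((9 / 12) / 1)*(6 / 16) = -1911 / 32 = -59.72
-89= -89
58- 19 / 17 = 967 / 17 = 56.88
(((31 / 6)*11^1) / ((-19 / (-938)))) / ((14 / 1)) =22847 / 114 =200.41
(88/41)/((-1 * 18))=-44/369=-0.12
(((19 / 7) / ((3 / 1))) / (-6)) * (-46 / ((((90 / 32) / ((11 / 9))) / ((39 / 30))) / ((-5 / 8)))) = -62491 / 25515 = -2.45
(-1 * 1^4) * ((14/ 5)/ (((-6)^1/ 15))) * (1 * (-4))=-28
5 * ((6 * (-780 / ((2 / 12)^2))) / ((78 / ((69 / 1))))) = -745200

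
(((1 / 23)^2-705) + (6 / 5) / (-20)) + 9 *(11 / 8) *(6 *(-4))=-26504437 / 26450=-1002.06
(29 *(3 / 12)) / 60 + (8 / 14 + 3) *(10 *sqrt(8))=29 / 240 + 500 *sqrt(2) / 7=101.14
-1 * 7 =-7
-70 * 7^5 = -1176490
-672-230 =-902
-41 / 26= -1.58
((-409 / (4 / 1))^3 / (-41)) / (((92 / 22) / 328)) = 752597219 / 368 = 2045101.14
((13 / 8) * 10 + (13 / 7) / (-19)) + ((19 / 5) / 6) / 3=391739 / 23940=16.36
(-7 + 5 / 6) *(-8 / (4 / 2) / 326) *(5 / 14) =185 / 6846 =0.03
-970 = -970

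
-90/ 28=-45/ 14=-3.21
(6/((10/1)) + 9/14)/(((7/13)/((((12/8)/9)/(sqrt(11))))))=377*sqrt(11)/10780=0.12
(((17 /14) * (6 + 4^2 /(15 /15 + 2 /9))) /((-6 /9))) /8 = -765 /176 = -4.35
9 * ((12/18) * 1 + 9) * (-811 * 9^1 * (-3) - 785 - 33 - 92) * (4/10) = 3651738/5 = 730347.60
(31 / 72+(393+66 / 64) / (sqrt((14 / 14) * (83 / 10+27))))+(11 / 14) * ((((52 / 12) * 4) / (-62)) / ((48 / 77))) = 349 / 4464+12609 * sqrt(3530) / 11296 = 66.40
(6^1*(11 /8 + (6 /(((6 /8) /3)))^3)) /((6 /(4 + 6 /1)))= 138253.75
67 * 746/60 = 24991/30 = 833.03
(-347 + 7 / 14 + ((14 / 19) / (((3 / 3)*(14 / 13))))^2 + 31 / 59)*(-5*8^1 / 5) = 58871532 / 21299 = 2764.05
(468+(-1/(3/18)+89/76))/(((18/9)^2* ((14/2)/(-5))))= -176005/2128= -82.71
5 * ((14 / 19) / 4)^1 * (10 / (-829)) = -175 / 15751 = -0.01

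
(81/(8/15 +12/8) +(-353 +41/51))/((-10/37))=17977412/15555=1155.73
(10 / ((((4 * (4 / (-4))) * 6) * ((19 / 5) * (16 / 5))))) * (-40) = 1.37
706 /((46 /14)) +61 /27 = 134837 /621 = 217.13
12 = 12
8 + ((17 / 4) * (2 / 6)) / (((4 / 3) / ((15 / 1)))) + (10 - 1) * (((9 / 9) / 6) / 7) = 2705 / 112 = 24.15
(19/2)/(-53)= -19/106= -0.18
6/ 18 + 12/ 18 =1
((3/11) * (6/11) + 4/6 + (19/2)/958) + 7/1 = 7.83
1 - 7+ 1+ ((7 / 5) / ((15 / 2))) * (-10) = -103 / 15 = -6.87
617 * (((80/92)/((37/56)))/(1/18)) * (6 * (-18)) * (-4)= 5373527040/851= 6314367.85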